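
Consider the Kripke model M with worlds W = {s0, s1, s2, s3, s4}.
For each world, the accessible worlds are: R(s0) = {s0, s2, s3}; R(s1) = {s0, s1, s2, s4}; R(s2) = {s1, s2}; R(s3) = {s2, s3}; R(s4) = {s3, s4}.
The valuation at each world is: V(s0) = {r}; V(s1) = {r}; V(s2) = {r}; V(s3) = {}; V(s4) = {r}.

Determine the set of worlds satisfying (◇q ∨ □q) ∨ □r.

Recall that □ψ holds at a world iff ψ holds at every accessible world, and ◇ψ holds iff ψ holds at some accessible world.
Let φ = (◇q ∨ □q) ∨ □r. Evaluate φ at each world:
  s0 (successors {s0, s2, s3}): φ is false.
  s1 (successors {s0, s1, s2, s4}): φ is true.
  s2 (successors {s1, s2}): φ is true.
  s3 (successors {s2, s3}): φ is false.
  s4 (successors {s3, s4}): φ is false.
For instance, at s3:
  At s3: ◇q ∨ □q is false, □r is false, so (◇q ∨ □q) ∨ □r is false.
    At s3: ◇q is false, □q is false, so ◇q ∨ □q is false.
      At s3: ◇q requires q at some successor in {s2, s3}.
        At s2: q is false.
        At s3: q is false.
      So ◇q is false at s3.
      At s3: □q requires q at every successor {s2, s3}.
        q fails at s2, so □q is false at s3.
    At s3: □r requires r at every successor {s2, s3}.
      r fails at s3, so □r is false at s3.
Satisfying worlds: {s1, s2}

s1, s2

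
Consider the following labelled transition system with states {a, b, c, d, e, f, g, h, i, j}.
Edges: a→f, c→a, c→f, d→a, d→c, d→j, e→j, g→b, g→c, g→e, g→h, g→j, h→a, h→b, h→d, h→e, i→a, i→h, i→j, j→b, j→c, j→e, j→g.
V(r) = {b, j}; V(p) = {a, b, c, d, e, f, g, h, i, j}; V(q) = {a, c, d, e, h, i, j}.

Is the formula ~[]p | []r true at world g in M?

At g: ~[]p is false, []r is false, so ~[]p | []r is false.
  At g: []p is true, so ~[]p is false.
    At g: []p requires p at every successor {b, c, e, h, j}.
      At b: p is true.
      At c: p is true.
      At e: p is true.
      At h: p is true.
      At j: p is true.
    So []p is true at g.
  At g: []r requires r at every successor {b, c, e, h, j}.
    r fails at c, so []r is false at g.

No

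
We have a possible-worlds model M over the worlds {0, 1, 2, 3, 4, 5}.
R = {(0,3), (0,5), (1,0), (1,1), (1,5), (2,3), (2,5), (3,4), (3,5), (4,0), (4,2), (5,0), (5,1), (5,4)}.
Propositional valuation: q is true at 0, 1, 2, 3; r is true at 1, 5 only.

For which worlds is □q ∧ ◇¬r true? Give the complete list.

4

Let φ = □q ∧ ◇¬r. Evaluate φ at each world:
  0 (successors {3, 5}): φ is false.
  1 (successors {0, 1, 5}): φ is false.
  2 (successors {3, 5}): φ is false.
  3 (successors {4, 5}): φ is false.
  4 (successors {0, 2}): φ is true.
  5 (successors {0, 1, 4}): φ is false.
For instance, at 2:
  At 2: □q is false, ◇¬r is true, so □q ∧ ◇¬r is false.
    At 2: □q requires q at every successor {3, 5}.
      q fails at 5, so □q is false at 2.
    At 2: ◇¬r requires ¬r at some successor in {3, 5}.
      ¬r holds at 3, so ◇¬r is true at 2.
Satisfying worlds: {4}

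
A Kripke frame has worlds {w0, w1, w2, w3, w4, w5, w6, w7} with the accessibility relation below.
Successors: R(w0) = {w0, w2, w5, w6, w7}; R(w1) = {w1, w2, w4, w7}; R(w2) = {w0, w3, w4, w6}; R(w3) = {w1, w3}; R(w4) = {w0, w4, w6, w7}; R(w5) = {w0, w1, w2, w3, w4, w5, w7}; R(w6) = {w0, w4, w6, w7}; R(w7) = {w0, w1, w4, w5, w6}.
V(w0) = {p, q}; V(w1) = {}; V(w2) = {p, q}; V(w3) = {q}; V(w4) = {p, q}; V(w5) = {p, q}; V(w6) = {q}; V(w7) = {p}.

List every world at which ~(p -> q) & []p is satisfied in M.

none

Let φ = ~(p -> q) & []p. Evaluate φ at each world:
  w0 (successors {w0, w2, w5, w6, w7}): φ is false.
  w1 (successors {w1, w2, w4, w7}): φ is false.
  w2 (successors {w0, w3, w4, w6}): φ is false.
  w3 (successors {w1, w3}): φ is false.
  w4 (successors {w0, w4, w6, w7}): φ is false.
  w5 (successors {w0, w1, w2, w3, w4, w5, w7}): φ is false.
  w6 (successors {w0, w4, w6, w7}): φ is false.
  w7 (successors {w0, w1, w4, w5, w6}): φ is false.
For instance, at w1:
  At w1: ~(p -> q) is false, []p is false, so ~(p -> q) & []p is false.
    At w1: []p requires p at every successor {w1, w2, w4, w7}.
      p fails at w1, so []p is false at w1.
Satisfying worlds: none.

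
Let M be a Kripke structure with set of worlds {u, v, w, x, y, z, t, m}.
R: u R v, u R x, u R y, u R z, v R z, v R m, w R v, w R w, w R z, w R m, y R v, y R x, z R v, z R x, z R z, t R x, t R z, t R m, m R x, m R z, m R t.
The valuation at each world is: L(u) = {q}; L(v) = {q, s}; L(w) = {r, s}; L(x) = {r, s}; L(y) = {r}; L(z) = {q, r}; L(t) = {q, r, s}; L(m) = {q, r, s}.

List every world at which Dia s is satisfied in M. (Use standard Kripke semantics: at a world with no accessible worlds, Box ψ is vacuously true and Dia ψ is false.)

u, v, w, y, z, t, m

Recall that Dia ψ holds at a world iff ψ holds at some accessible world.
Let φ = Dia s. Evaluate φ at each world:
  u (successors {v, x, y, z}): φ is true.
  v (successors {z, m}): φ is true.
  w (successors {v, w, z, m}): φ is true.
  x (successors ∅): φ is false.
  y (successors {v, x}): φ is true.
  z (successors {v, x, z}): φ is true.
  t (successors {x, z, m}): φ is true.
  m (successors {x, z, t}): φ is true.
For instance, at v:
  At v: Dia s requires s at some successor in {z, m}.
    s holds at m, so Dia s is true at v.
Satisfying worlds: {u, v, w, y, z, t, m}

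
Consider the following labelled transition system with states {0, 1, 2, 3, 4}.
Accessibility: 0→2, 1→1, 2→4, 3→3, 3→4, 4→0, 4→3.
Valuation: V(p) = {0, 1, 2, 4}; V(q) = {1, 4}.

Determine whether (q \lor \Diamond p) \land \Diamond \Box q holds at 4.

No

Recall that \Box ψ holds at a world iff ψ holds at every accessible world, and \Diamond ψ holds iff ψ holds at some accessible world.
At 4: q \lor \Diamond p is true, \Diamond \Box q is false, so (q \lor \Diamond p) \land \Diamond \Box q is false.
  At 4: q is true, \Diamond p is true, so q \lor \Diamond p is true.
    At 4: \Diamond p requires p at some successor in {0, 3}.
      p holds at 0, so \Diamond p is true at 4.
  At 4: \Diamond \Box q requires \Box q at some successor in {0, 3}.
    At 0: \Box q is false.
    At 3: \Box q is false.
  So \Diamond \Box q is false at 4.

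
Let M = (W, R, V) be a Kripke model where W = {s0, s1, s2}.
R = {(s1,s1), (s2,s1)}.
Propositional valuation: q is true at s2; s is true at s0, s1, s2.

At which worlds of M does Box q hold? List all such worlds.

s0

Recall that Box ψ holds at a world iff ψ holds at every accessible world, and Dia ψ holds iff ψ holds at some accessible world.
Let φ = Box q. Evaluate φ at each world:
  s0 (successors ∅): φ is true.
  s1 (successors {s1}): φ is false.
  s2 (successors {s1}): φ is false.
For instance, at s1:
  At s1: Box q requires q at every successor {s1}.
    q fails at s1, so Box q is false at s1.
Satisfying worlds: {s0}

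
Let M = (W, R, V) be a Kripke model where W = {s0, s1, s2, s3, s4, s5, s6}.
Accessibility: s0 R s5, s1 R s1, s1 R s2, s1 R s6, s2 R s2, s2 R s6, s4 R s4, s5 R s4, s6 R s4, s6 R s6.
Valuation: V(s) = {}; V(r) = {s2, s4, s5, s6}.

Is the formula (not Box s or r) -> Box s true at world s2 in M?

At s2: not Box s or r is true, Box s is false, so (not Box s or r) -> Box s is false.
  At s2: not Box s is true, r is true, so not Box s or r is true.
    At s2: Box s is false, so not Box s is true.
      At s2: Box s requires s at every successor {s2, s6}.
        s fails at s2, so Box s is false at s2.
  At s2: Box s requires s at every successor {s2, s6}.
    s fails at s2, so Box s is false at s2.

No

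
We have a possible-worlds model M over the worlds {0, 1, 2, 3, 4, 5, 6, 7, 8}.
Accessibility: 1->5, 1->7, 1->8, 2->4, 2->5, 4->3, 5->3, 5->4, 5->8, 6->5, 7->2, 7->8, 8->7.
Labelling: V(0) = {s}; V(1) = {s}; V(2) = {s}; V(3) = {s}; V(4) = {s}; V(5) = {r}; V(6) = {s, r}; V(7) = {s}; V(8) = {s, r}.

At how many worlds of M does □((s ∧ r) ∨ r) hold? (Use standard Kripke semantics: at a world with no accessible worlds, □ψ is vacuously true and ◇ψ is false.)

3

Let φ = □((s ∧ r) ∨ r). Evaluate φ at each world:
  0 (successors ∅): φ is true.
  1 (successors {5, 7, 8}): φ is false.
  2 (successors {4, 5}): φ is false.
  3 (successors ∅): φ is true.
  4 (successors {3}): φ is false.
  5 (successors {3, 4, 8}): φ is false.
  6 (successors {5}): φ is true.
  7 (successors {2, 8}): φ is false.
  8 (successors {7}): φ is false.
For instance, at 1:
  At 1: □((s ∧ r) ∨ r) requires (s ∧ r) ∨ r at every successor {5, 7, 8}.
    (s ∧ r) ∨ r fails at 7, so □((s ∧ r) ∨ r) is false at 1.
Satisfying worlds: {0, 3, 6}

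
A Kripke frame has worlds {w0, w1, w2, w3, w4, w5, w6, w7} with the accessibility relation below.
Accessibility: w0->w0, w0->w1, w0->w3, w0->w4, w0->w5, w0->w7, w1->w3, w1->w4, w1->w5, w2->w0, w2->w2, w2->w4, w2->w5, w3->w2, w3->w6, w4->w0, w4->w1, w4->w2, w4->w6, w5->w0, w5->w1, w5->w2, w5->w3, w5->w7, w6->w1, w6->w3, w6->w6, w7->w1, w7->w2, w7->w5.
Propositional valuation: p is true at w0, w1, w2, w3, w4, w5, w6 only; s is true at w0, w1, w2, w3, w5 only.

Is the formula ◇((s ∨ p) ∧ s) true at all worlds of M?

Yes

Let φ = ◇((s ∨ p) ∧ s). Evaluate φ at each world:
  w0 (successors {w0, w1, w3, w4, w5, w7}): φ is true.
  w1 (successors {w3, w4, w5}): φ is true.
  w2 (successors {w0, w2, w4, w5}): φ is true.
  w3 (successors {w2, w6}): φ is true.
  w4 (successors {w0, w1, w2, w6}): φ is true.
  w5 (successors {w0, w1, w2, w3, w7}): φ is true.
  w6 (successors {w1, w3, w6}): φ is true.
  w7 (successors {w1, w2, w5}): φ is true.
For instance, at w7:
  At w7: ◇((s ∨ p) ∧ s) requires (s ∨ p) ∧ s at some successor in {w1, w2, w5}.
    (s ∨ p) ∧ s holds at w1, so ◇((s ∨ p) ∧ s) is true at w7.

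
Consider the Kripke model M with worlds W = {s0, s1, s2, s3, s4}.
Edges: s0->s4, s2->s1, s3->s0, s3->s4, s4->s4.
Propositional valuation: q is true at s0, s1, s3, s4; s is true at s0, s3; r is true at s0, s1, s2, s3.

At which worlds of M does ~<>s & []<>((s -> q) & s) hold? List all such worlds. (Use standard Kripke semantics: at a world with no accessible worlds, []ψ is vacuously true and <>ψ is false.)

Recall that []ψ holds at a world iff ψ holds at every accessible world, and <>ψ holds iff ψ holds at some accessible world.
Let φ = ~<>s & []<>((s -> q) & s). Evaluate φ at each world:
  s0 (successors {s4}): φ is false.
  s1 (successors ∅): φ is true.
  s2 (successors {s1}): φ is false.
  s3 (successors {s0, s4}): φ is false.
  s4 (successors {s4}): φ is false.
For instance, at s2:
  At s2: ~<>s is true, []<>((s -> q) & s) is false, so ~<>s & []<>((s -> q) & s) is false.
    At s2: <>s is false, so ~<>s is true.
      At s2: <>s requires s at some successor in {s1}.
        At s1: s is false.
      So <>s is false at s2.
    At s2: []<>((s -> q) & s) requires <>((s -> q) & s) at every successor {s1}.
      <>((s -> q) & s) fails at s1, so []<>((s -> q) & s) is false at s2.
Satisfying worlds: {s1}

s1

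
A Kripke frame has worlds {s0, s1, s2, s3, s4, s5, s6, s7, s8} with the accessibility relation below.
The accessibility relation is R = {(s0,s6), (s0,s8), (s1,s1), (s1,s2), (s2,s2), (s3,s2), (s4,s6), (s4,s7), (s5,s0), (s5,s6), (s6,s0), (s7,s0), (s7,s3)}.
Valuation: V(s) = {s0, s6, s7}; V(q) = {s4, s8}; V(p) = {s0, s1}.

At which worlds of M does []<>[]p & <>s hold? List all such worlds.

Let φ = []<>[]p & <>s. Evaluate φ at each world:
  s0 (successors {s6, s8}): φ is false.
  s1 (successors {s1, s2}): φ is false.
  s2 (successors {s2}): φ is false.
  s3 (successors {s2}): φ is false.
  s4 (successors {s6, s7}): φ is false.
  s5 (successors {s0, s6}): φ is false.
  s6 (successors {s0}): φ is true.
  s7 (successors {s0, s3}): φ is false.
  s8 (successors ∅): φ is false.
For instance, at s7:
  At s7: []<>[]p is false, <>s is true, so []<>[]p & <>s is false.
    At s7: []<>[]p requires <>[]p at every successor {s0, s3}.
      <>[]p fails at s3, so []<>[]p is false at s7.
    At s7: <>s requires s at some successor in {s0, s3}.
      s holds at s0, so <>s is true at s7.
Satisfying worlds: {s6}

s6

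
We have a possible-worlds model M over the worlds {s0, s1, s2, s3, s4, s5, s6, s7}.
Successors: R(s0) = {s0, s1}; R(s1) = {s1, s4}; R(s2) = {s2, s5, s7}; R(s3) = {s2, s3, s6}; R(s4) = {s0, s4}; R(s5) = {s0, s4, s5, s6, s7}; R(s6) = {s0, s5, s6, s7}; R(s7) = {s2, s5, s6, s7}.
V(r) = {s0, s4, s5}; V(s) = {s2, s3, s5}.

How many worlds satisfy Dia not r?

7

Let φ = Dia not r. Evaluate φ at each world:
  s0 (successors {s0, s1}): φ is true.
  s1 (successors {s1, s4}): φ is true.
  s2 (successors {s2, s5, s7}): φ is true.
  s3 (successors {s2, s3, s6}): φ is true.
  s4 (successors {s0, s4}): φ is false.
  s5 (successors {s0, s4, s5, s6, s7}): φ is true.
  s6 (successors {s0, s5, s6, s7}): φ is true.
  s7 (successors {s2, s5, s6, s7}): φ is true.
For instance, at s4:
  At s4: Dia not r requires not r at some successor in {s0, s4}.
    At s0: not r is false.
    At s4: not r is false.
  So Dia not r is false at s4.
Satisfying worlds: {s0, s1, s2, s3, s5, s6, s7}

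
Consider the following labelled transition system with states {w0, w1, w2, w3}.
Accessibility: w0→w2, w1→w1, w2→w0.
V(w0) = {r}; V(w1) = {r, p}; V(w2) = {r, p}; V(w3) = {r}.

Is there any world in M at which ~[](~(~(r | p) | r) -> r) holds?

Let φ = ~[](~(~(r | p) | r) -> r). Evaluate φ at each world:
  w0 (successors {w2}): φ is false.
  w1 (successors {w1}): φ is false.
  w2 (successors {w0}): φ is false.
  w3 (successors ∅): φ is false.
For instance, at w2:
  At w2: [](~(~(r | p) | r) -> r) is true, so ~[](~(~(r | p) | r) -> r) is false.
    At w2: [](~(~(r | p) | r) -> r) requires ~(~(r | p) | r) -> r at every successor {w0}.
      At w0: ~(~(r | p) | r) -> r is true.
    So [](~(~(r | p) | r) -> r) is true at w2.

No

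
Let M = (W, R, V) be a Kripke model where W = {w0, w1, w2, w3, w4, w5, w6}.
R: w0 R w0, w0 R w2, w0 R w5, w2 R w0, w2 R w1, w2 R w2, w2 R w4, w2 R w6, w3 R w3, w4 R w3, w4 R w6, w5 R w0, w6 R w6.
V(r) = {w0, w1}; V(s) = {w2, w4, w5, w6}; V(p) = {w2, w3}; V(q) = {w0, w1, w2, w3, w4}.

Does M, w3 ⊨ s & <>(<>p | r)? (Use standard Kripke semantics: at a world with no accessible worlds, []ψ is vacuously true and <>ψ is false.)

At w3: s is false, <>(<>p | r) is true, so s & <>(<>p | r) is false.
  At w3: <>(<>p | r) requires <>p | r at some successor in {w3}.
    <>p | r holds at w3, so <>(<>p | r) is true at w3.
      At w3: <>p is true, r is false, so <>p | r is true.

No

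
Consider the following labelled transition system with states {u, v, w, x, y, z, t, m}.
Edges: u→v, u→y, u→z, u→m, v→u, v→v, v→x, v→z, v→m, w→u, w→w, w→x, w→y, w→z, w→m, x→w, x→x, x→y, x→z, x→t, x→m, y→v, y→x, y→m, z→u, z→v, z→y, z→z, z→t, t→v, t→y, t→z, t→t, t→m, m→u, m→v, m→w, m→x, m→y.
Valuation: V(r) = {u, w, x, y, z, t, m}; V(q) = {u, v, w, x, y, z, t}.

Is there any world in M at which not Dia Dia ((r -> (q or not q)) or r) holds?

Recall that Dia ψ holds at a world iff ψ holds at some accessible world.
Let φ = not Dia Dia ((r -> (q or not q)) or r). Evaluate φ at each world:
  u (successors {v, y, z, m}): φ is false.
  v (successors {u, v, x, z, m}): φ is false.
  w (successors {u, w, x, y, z, m}): φ is false.
  x (successors {w, x, y, z, t, m}): φ is false.
  y (successors {v, x, m}): φ is false.
  z (successors {u, v, y, z, t}): φ is false.
  t (successors {v, y, z, t, m}): φ is false.
  m (successors {u, v, w, x, y}): φ is false.
For instance, at u:
  At u: Dia Dia ((r -> (q or not q)) or r) is true, so not Dia Dia ((r -> (q or not q)) or r) is false.
    At u: Dia Dia ((r -> (q or not q)) or r) requires Dia ((r -> (q or not q)) or r) at some successor in {v, y, z, m}.
      Dia ((r -> (q or not q)) or r) holds at v, so Dia Dia ((r -> (q or not q)) or r) is true at u.

No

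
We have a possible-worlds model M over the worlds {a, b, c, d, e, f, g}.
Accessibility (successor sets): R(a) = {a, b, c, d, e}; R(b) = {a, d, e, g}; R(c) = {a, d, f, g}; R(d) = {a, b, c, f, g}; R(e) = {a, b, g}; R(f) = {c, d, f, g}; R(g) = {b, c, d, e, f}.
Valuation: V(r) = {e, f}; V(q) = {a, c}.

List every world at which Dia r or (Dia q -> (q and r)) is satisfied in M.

a, b, c, d, f, g

Let φ = Dia r or (Dia q -> (q and r)). Evaluate φ at each world:
  a (successors {a, b, c, d, e}): φ is true.
  b (successors {a, d, e, g}): φ is true.
  c (successors {a, d, f, g}): φ is true.
  d (successors {a, b, c, f, g}): φ is true.
  e (successors {a, b, g}): φ is false.
  f (successors {c, d, f, g}): φ is true.
  g (successors {b, c, d, e, f}): φ is true.
For instance, at f:
  At f: Dia r is true, Dia q -> (q and r) is false, so Dia r or (Dia q -> (q and r)) is true.
    At f: Dia r requires r at some successor in {c, d, f, g}.
      r holds at f, so Dia r is true at f.
    At f: Dia q is true, q and r is false, so Dia q -> (q and r) is false.
      At f: Dia q requires q at some successor in {c, d, f, g}.
        q holds at c, so Dia q is true at f.
Satisfying worlds: {a, b, c, d, f, g}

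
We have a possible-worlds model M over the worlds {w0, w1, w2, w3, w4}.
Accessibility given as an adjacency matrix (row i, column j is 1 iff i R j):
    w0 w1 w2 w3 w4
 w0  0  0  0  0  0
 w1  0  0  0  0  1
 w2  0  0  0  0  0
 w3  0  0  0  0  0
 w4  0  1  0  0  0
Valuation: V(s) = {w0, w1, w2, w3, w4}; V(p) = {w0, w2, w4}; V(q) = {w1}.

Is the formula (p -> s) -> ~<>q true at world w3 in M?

At w3: p -> s is true, ~<>q is true, so (p -> s) -> ~<>q is true.
  At w3: <>q is false, so ~<>q is true.
    At w3: no accessible worlds, so <>q is false.

Yes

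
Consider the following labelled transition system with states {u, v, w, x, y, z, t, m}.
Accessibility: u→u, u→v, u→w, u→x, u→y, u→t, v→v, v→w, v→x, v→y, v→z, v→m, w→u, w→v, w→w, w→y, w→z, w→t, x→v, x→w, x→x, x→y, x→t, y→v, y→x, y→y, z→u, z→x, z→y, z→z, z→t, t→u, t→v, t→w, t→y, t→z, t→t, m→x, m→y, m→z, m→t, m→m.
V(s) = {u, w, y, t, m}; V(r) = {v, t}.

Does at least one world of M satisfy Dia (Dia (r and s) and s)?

Let φ = Dia (Dia (r and s) and s). Evaluate φ at each world:
  u (successors {u, v, w, x, y, t}): φ is true.
  v (successors {v, w, x, y, z, m}): φ is true.
  w (successors {u, v, w, y, z, t}): φ is true.
  x (successors {v, w, x, y, t}): φ is true.
  y (successors {v, x, y}): φ is false.
  z (successors {u, x, y, z, t}): φ is true.
  t (successors {u, v, w, y, z, t}): φ is true.
  m (successors {x, y, z, t, m}): φ is true.
Detail at u (witness):
  At u: Dia (Dia (r and s) and s) requires Dia (r and s) and s at some successor in {u, v, w, x, y, t}.
    Dia (r and s) and s holds at u, so Dia (Dia (r and s) and s) is true at u.
      At u: Dia (r and s) is true, s is true, so Dia (r and s) and s is true.

Yes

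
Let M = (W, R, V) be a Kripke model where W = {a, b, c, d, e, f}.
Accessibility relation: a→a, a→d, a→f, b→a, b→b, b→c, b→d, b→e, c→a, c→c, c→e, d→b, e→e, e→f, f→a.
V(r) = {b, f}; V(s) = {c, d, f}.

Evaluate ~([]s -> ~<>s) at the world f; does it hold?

No

At f: []s -> ~<>s is true, so ~([]s -> ~<>s) is false.
  At f: []s is false, ~<>s is true, so []s -> ~<>s is true.
    At f: []s requires s at every successor {a}.
      s fails at a, so []s is false at f.
    At f: <>s is false, so ~<>s is true.
      At f: <>s requires s at some successor in {a}.
        At a: s is false.
      So <>s is false at f.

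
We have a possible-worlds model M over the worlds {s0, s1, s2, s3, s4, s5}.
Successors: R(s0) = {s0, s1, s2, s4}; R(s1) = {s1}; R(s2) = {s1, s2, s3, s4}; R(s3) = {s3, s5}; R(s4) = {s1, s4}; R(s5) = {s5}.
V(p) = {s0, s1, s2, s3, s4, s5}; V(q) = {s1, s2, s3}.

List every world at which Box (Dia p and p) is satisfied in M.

s0, s1, s2, s3, s4, s5

Let φ = Box (Dia p and p). Evaluate φ at each world:
  s0 (successors {s0, s1, s2, s4}): φ is true.
  s1 (successors {s1}): φ is true.
  s2 (successors {s1, s2, s3, s4}): φ is true.
  s3 (successors {s3, s5}): φ is true.
  s4 (successors {s1, s4}): φ is true.
  s5 (successors {s5}): φ is true.
For instance, at s1:
  At s1: Box (Dia p and p) requires Dia p and p at every successor {s1}.
      At s1: Dia p is true, p is true, so Dia p and p is true.
  So Box (Dia p and p) is true at s1.
Satisfying worlds: {s0, s1, s2, s3, s4, s5}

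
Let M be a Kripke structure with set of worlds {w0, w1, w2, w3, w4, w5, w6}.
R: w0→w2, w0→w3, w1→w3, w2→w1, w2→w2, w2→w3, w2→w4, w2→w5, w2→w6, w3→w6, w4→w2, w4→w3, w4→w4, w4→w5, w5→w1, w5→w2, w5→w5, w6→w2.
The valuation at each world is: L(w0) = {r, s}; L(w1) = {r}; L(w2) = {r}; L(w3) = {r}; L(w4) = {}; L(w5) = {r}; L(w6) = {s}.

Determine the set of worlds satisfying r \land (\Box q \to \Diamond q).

Let φ = r \land (\Box q \to \Diamond q). Evaluate φ at each world:
  w0 (successors {w2, w3}): φ is true.
  w1 (successors {w3}): φ is true.
  w2 (successors {w1, w2, w3, w4, w5, w6}): φ is true.
  w3 (successors {w6}): φ is true.
  w4 (successors {w2, w3, w4, w5}): φ is false.
  w5 (successors {w1, w2, w5}): φ is true.
  w6 (successors {w2}): φ is false.
For instance, at w0:
  At w0: r is true, \Box q \to \Diamond q is true, so r \land (\Box q \to \Diamond q) is true.
    At w0: \Box q is false, \Diamond q is false, so \Box q \to \Diamond q is true.
      At w0: \Box q requires q at every successor {w2, w3}.
        q fails at w2, so \Box q is false at w0.
      At w0: \Diamond q requires q at some successor in {w2, w3}.
        At w2: q is false.
        At w3: q is false.
      So \Diamond q is false at w0.
Satisfying worlds: {w0, w1, w2, w3, w5}

w0, w1, w2, w3, w5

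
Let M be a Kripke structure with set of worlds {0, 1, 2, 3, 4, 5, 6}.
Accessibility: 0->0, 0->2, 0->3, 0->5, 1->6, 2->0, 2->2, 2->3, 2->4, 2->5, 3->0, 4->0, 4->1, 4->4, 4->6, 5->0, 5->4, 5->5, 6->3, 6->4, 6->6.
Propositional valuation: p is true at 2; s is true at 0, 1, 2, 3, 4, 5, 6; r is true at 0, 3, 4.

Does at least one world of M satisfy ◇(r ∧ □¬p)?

Recall that □ψ holds at a world iff ψ holds at every accessible world, and ◇ψ holds iff ψ holds at some accessible world.
Let φ = ◇(r ∧ □¬p). Evaluate φ at each world:
  0 (successors {0, 2, 3, 5}): φ is true.
  1 (successors {6}): φ is false.
  2 (successors {0, 2, 3, 4, 5}): φ is true.
  3 (successors {0}): φ is false.
  4 (successors {0, 1, 4, 6}): φ is true.
  5 (successors {0, 4, 5}): φ is true.
  6 (successors {3, 4, 6}): φ is true.
Detail at 0 (witness):
  At 0: ◇(r ∧ □¬p) requires r ∧ □¬p at some successor in {0, 2, 3, 5}.
    r ∧ □¬p holds at 3, so ◇(r ∧ □¬p) is true at 0.
      At 3: r is true, □¬p is true, so r ∧ □¬p is true.

Yes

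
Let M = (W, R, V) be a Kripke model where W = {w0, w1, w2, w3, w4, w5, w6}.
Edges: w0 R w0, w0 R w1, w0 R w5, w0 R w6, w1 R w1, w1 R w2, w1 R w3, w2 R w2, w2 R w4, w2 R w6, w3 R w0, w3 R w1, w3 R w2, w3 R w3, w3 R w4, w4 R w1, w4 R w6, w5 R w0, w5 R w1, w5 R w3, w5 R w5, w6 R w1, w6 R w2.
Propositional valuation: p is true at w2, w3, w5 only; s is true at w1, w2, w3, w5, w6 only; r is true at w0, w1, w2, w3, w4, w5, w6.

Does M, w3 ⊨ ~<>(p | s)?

Recall that <>ψ holds at a world iff ψ holds at some accessible world.
At w3: <>(p | s) is true, so ~<>(p | s) is false.
  At w3: <>(p | s) requires p | s at some successor in {w0, w1, w2, w3, w4}.
    p | s holds at w1, so <>(p | s) is true at w3.

No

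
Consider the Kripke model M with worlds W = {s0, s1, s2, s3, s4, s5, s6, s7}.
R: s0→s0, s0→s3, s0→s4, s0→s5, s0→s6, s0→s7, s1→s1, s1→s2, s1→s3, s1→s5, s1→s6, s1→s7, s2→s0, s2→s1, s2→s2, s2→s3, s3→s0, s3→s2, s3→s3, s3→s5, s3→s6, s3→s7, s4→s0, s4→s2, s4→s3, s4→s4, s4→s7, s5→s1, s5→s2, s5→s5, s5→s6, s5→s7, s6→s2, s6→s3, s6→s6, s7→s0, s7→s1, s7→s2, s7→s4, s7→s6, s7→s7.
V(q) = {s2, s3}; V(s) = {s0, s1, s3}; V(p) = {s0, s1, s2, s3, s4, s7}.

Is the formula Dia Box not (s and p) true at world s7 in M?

No

At s7: Dia Box not (s and p) requires Box not (s and p) at some successor in {s0, s1, s2, s4, s6, s7}.
  At s0: Box not (s and p) is false.
  At s1: Box not (s and p) is false.
  At s2: Box not (s and p) is false.
  At s4: Box not (s and p) is false.
  At s6: Box not (s and p) is false.
  At s7: Box not (s and p) is false.
So Dia Box not (s and p) is false at s7.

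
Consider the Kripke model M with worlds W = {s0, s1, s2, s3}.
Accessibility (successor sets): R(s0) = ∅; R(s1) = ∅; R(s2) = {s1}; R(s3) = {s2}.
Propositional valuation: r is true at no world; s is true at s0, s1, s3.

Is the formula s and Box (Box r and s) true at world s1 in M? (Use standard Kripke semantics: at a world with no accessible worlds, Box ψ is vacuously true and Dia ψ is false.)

At s1: s is true, Box (Box r and s) is true, so s and Box (Box r and s) is true.
  At s1: no accessible worlds, so Box (Box r and s) holds vacuously.

Yes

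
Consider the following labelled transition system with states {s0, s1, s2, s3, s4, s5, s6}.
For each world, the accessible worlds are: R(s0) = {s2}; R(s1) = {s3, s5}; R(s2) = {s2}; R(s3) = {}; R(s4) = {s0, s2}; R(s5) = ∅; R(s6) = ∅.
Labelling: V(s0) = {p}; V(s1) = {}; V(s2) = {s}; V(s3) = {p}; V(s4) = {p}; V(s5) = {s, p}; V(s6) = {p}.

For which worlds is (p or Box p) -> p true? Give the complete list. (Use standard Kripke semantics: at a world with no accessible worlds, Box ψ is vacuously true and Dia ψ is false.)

Recall that Box ψ holds at a world iff ψ holds at every accessible world, and Dia ψ holds iff ψ holds at some accessible world.
Let φ = (p or Box p) -> p. Evaluate φ at each world:
  s0 (successors {s2}): φ is true.
  s1 (successors {s3, s5}): φ is false.
  s2 (successors {s2}): φ is true.
  s3 (successors ∅): φ is true.
  s4 (successors {s0, s2}): φ is true.
  s5 (successors ∅): φ is true.
  s6 (successors ∅): φ is true.
For instance, at s2:
  At s2: p or Box p is false, p is false, so (p or Box p) -> p is true.
    At s2: p is false, Box p is false, so p or Box p is false.
      At s2: Box p requires p at every successor {s2}.
        p fails at s2, so Box p is false at s2.
Satisfying worlds: {s0, s2, s3, s4, s5, s6}

s0, s2, s3, s4, s5, s6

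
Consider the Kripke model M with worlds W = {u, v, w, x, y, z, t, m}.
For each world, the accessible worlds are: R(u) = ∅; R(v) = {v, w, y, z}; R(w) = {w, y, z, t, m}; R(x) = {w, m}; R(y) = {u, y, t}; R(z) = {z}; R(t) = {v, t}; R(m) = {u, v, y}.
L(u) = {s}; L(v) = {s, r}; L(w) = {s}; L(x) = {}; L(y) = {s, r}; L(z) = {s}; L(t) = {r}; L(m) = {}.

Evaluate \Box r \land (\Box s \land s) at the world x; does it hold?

No

Recall that \Box ψ holds at a world iff ψ holds at every accessible world, and \Diamond ψ holds iff ψ holds at some accessible world.
At x: \Box r is false, \Box s \land s is false, so \Box r \land (\Box s \land s) is false.
  At x: \Box r requires r at every successor {w, m}.
    r fails at w, so \Box r is false at x.
  At x: \Box s is false, s is false, so \Box s \land s is false.
    At x: \Box s requires s at every successor {w, m}.
      s fails at m, so \Box s is false at x.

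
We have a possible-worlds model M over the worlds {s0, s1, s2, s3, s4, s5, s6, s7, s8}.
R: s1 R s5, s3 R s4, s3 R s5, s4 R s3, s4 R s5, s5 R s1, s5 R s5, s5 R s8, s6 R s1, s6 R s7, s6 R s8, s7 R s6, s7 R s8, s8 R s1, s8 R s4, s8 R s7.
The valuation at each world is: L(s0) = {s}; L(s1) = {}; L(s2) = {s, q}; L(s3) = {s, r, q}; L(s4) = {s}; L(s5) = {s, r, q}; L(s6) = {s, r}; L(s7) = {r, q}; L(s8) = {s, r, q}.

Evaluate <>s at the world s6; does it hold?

Yes

Recall that <>ψ holds at a world iff ψ holds at some accessible world.
At s6: <>s requires s at some successor in {s1, s7, s8}.
  s holds at s8, so <>s is true at s6.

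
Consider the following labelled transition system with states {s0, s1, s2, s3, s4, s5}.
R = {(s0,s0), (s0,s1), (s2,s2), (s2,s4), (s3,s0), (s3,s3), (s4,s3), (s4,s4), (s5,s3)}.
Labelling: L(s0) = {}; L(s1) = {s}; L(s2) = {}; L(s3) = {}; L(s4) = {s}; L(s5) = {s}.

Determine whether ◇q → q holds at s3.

Recall that ◇ψ holds at a world iff ψ holds at some accessible world.
At s3: ◇q is false, q is false, so ◇q → q is true.
  At s3: ◇q requires q at some successor in {s0, s3}.
    At s0: q is false.
    At s3: q is false.
  So ◇q is false at s3.

Yes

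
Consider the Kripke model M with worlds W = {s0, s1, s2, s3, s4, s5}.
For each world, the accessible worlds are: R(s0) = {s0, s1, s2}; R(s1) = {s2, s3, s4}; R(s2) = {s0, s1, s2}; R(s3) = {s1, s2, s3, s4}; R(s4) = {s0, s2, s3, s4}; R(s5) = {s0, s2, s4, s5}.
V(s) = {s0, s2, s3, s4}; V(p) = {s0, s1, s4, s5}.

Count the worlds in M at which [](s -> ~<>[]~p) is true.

Let φ = [](s -> ~<>[]~p). Evaluate φ at each world:
  s0 (successors {s0, s1, s2}): φ is true.
  s1 (successors {s2, s3, s4}): φ is true.
  s2 (successors {s0, s1, s2}): φ is true.
  s3 (successors {s1, s2, s3, s4}): φ is true.
  s4 (successors {s0, s2, s3, s4}): φ is true.
  s5 (successors {s0, s2, s4, s5}): φ is true.
For instance, at s4:
  At s4: [](s -> ~<>[]~p) requires s -> ~<>[]~p at every successor {s0, s2, s3, s4}.
    At s0: s -> ~<>[]~p is true.
    At s2: s -> ~<>[]~p is true.
    At s3: s -> ~<>[]~p is true.
    At s4: s -> ~<>[]~p is true.
  So [](s -> ~<>[]~p) is true at s4.
Satisfying worlds: {s0, s1, s2, s3, s4, s5}

6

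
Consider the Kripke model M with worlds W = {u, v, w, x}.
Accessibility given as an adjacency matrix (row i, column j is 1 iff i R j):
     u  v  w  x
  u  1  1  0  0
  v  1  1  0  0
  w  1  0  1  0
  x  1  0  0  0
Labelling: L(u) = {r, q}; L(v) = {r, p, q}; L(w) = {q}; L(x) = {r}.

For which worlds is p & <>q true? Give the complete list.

Let φ = p & <>q. Evaluate φ at each world:
  u (successors {u, v}): φ is false.
  v (successors {u, v}): φ is true.
  w (successors {u, w}): φ is false.
  x (successors {u}): φ is false.
For instance, at x:
  At x: p is false, <>q is true, so p & <>q is false.
    At x: <>q requires q at some successor in {u}.
      q holds at u, so <>q is true at x.
Satisfying worlds: {v}

v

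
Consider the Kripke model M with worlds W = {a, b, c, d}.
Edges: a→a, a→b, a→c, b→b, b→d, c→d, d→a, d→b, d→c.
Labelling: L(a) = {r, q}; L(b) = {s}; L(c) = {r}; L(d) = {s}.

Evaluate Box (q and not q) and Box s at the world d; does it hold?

No

At d: Box (q and not q) is false, Box s is false, so Box (q and not q) and Box s is false.
  At d: Box (q and not q) requires q and not q at every successor {a, b, c}.
    q and not q fails at a, so Box (q and not q) is false at d.
  At d: Box s requires s at every successor {a, b, c}.
    s fails at a, so Box s is false at d.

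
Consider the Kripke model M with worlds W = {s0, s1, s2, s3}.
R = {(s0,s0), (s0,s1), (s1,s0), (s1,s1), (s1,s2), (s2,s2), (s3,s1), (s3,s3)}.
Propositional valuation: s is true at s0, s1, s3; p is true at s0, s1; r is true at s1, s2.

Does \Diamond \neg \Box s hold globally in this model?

Recall that \Box ψ holds at a world iff ψ holds at every accessible world, and \Diamond ψ holds iff ψ holds at some accessible world.
Let φ = \Diamond \neg \Box s. Evaluate φ at each world:
  s0 (successors {s0, s1}): φ is true.
  s1 (successors {s0, s1, s2}): φ is true.
  s2 (successors {s2}): φ is true.
  s3 (successors {s1, s3}): φ is true.
For instance, at s2:
  At s2: \Diamond \neg \Box s requires \neg \Box s at some successor in {s2}.
    \neg \Box s holds at s2, so \Diamond \neg \Box s is true at s2.
      At s2: \Box s is false, so \neg \Box s is true.

Yes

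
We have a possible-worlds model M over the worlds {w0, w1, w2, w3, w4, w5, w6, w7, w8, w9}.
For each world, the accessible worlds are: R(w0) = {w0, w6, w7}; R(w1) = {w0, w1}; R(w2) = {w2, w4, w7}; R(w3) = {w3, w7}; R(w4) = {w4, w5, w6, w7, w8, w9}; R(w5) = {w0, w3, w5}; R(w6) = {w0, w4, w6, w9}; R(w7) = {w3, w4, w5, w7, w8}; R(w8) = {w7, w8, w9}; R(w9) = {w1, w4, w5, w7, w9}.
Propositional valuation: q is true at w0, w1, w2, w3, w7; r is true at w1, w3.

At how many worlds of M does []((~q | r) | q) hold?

10

Let φ = []((~q | r) | q). Evaluate φ at each world:
  w0 (successors {w0, w6, w7}): φ is true.
  w1 (successors {w0, w1}): φ is true.
  w2 (successors {w2, w4, w7}): φ is true.
  w3 (successors {w3, w7}): φ is true.
  w4 (successors {w4, w5, w6, w7, w8, w9}): φ is true.
  w5 (successors {w0, w3, w5}): φ is true.
  w6 (successors {w0, w4, w6, w9}): φ is true.
  w7 (successors {w3, w4, w5, w7, w8}): φ is true.
  w8 (successors {w7, w8, w9}): φ is true.
  w9 (successors {w1, w4, w5, w7, w9}): φ is true.
For instance, at w0:
  At w0: []((~q | r) | q) requires (~q | r) | q at every successor {w0, w6, w7}.
    At w0: (~q | r) | q is true.
    At w6: (~q | r) | q is true.
    At w7: (~q | r) | q is true.
  So []((~q | r) | q) is true at w0.
Satisfying worlds: {w0, w1, w2, w3, w4, w5, w6, w7, w8, w9}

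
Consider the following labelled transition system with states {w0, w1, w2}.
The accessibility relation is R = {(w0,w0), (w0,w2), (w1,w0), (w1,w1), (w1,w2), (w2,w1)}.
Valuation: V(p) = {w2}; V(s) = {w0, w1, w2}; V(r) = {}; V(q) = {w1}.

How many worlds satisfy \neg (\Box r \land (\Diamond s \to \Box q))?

3

Let φ = \neg (\Box r \land (\Diamond s \to \Box q)). Evaluate φ at each world:
  w0 (successors {w0, w2}): φ is true.
  w1 (successors {w0, w1, w2}): φ is true.
  w2 (successors {w1}): φ is true.
For instance, at w2:
  At w2: \Box r \land (\Diamond s \to \Box q) is false, so \neg (\Box r \land (\Diamond s \to \Box q)) is true.
    At w2: \Box r is false, \Diamond s \to \Box q is true, so \Box r \land (\Diamond s \to \Box q) is false.
      At w2: \Box r requires r at every successor {w1}.
        r fails at w1, so \Box r is false at w2.
      At w2: \Diamond s is true, \Box q is true, so \Diamond s \to \Box q is true.
Satisfying worlds: {w0, w1, w2}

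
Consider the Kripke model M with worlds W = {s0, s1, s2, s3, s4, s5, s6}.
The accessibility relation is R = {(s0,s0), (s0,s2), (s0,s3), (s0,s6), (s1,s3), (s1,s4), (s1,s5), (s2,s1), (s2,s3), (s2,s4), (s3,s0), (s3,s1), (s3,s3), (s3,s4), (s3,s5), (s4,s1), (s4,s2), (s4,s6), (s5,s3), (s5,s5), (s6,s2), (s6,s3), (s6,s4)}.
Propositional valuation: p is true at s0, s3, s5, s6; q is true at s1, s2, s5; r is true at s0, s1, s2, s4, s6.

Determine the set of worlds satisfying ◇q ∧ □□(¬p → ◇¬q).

Let φ = ◇q ∧ □□(¬p → ◇¬q). Evaluate φ at each world:
  s0 (successors {s0, s2, s3, s6}): φ is true.
  s1 (successors {s3, s4, s5}): φ is true.
  s2 (successors {s1, s3, s4}): φ is true.
  s3 (successors {s0, s1, s3, s4, s5}): φ is true.
  s4 (successors {s1, s2, s6}): φ is true.
  s5 (successors {s3, s5}): φ is true.
  s6 (successors {s2, s3, s4}): φ is true.
For instance, at s5:
  At s5: ◇q is true, □□(¬p → ◇¬q) is true, so ◇q ∧ □□(¬p → ◇¬q) is true.
    At s5: ◇q requires q at some successor in {s3, s5}.
      q holds at s5, so ◇q is true at s5.
    At s5: □□(¬p → ◇¬q) requires □(¬p → ◇¬q) at every successor {s3, s5}.
      At s3: □(¬p → ◇¬q) is true.
      At s5: □(¬p → ◇¬q) is true.
    So □□(¬p → ◇¬q) is true at s5.
Satisfying worlds: {s0, s1, s2, s3, s4, s5, s6}

s0, s1, s2, s3, s4, s5, s6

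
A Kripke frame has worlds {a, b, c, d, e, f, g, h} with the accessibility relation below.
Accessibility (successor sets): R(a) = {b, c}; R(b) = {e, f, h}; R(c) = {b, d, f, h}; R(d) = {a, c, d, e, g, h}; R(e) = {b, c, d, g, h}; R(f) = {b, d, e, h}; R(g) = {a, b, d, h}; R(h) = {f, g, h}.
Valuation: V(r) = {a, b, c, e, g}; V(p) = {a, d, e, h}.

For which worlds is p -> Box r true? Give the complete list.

Let φ = p -> Box r. Evaluate φ at each world:
  a (successors {b, c}): φ is true.
  b (successors {e, f, h}): φ is true.
  c (successors {b, d, f, h}): φ is true.
  d (successors {a, c, d, e, g, h}): φ is false.
  e (successors {b, c, d, g, h}): φ is false.
  f (successors {b, d, e, h}): φ is true.
  g (successors {a, b, d, h}): φ is true.
  h (successors {f, g, h}): φ is false.
For instance, at f:
  At f: p is false, Box r is false, so p -> Box r is true.
    At f: Box r requires r at every successor {b, d, e, h}.
      r fails at d, so Box r is false at f.
Satisfying worlds: {a, b, c, f, g}

a, b, c, f, g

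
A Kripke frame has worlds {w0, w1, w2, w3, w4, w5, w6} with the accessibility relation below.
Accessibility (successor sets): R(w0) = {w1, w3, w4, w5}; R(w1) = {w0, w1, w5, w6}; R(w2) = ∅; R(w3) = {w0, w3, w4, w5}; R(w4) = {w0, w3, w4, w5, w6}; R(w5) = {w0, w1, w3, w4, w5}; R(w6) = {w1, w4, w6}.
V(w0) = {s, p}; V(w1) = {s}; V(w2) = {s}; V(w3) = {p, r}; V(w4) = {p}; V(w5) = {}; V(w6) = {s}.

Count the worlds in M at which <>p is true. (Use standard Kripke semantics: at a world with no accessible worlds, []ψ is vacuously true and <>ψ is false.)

Let φ = <>p. Evaluate φ at each world:
  w0 (successors {w1, w3, w4, w5}): φ is true.
  w1 (successors {w0, w1, w5, w6}): φ is true.
  w2 (successors ∅): φ is false.
  w3 (successors {w0, w3, w4, w5}): φ is true.
  w4 (successors {w0, w3, w4, w5, w6}): φ is true.
  w5 (successors {w0, w1, w3, w4, w5}): φ is true.
  w6 (successors {w1, w4, w6}): φ is true.
For instance, at w5:
  At w5: <>p requires p at some successor in {w0, w1, w3, w4, w5}.
    p holds at w0, so <>p is true at w5.
Satisfying worlds: {w0, w1, w3, w4, w5, w6}

6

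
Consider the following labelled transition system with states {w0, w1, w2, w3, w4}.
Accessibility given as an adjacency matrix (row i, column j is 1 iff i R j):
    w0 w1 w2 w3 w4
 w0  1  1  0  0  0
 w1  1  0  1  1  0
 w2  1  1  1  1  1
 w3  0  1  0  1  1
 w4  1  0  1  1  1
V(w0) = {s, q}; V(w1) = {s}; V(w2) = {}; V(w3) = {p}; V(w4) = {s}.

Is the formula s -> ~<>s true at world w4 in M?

At w4: s is true, ~<>s is false, so s -> ~<>s is false.
  At w4: <>s is true, so ~<>s is false.
    At w4: <>s requires s at some successor in {w0, w2, w3, w4}.
      s holds at w0, so <>s is true at w4.

No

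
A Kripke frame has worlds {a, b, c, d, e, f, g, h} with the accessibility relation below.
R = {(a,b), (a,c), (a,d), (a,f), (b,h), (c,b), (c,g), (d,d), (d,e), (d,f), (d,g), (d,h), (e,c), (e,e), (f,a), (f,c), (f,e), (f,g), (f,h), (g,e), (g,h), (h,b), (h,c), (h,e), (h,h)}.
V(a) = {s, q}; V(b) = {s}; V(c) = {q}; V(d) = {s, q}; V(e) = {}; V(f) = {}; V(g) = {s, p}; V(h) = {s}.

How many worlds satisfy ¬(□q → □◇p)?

Let φ = ¬(□q → □◇p). Evaluate φ at each world:
  a (successors {b, c, d, f}): φ is false.
  b (successors {h}): φ is false.
  c (successors {b, g}): φ is false.
  d (successors {d, e, f, g, h}): φ is false.
  e (successors {c, e}): φ is false.
  f (successors {a, c, e, g, h}): φ is false.
  g (successors {e, h}): φ is false.
  h (successors {b, c, e, h}): φ is false.
For instance, at h:
  At h: □q → □◇p is true, so ¬(□q → □◇p) is false.
    At h: □q is false, □◇p is false, so □q → □◇p is true.
      At h: □q requires q at every successor {b, c, e, h}.
        q fails at b, so □q is false at h.
      At h: □◇p requires ◇p at every successor {b, c, e, h}.
        ◇p fails at b, so □◇p is false at h.
Satisfying worlds: none.

0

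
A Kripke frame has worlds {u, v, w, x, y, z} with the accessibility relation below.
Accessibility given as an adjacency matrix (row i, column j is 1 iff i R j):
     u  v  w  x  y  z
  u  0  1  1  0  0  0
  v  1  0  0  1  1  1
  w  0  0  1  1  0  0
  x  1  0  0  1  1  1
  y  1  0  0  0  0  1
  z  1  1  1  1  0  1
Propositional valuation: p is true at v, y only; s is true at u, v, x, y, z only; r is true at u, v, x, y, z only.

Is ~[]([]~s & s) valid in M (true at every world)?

Yes

Let φ = ~[]([]~s & s). Evaluate φ at each world:
  u (successors {v, w}): φ is true.
  v (successors {u, x, y, z}): φ is true.
  w (successors {w, x}): φ is true.
  x (successors {u, x, y, z}): φ is true.
  y (successors {u, z}): φ is true.
  z (successors {u, v, w, x, z}): φ is true.
For instance, at w:
  At w: []([]~s & s) is false, so ~[]([]~s & s) is true.
    At w: []([]~s & s) requires []~s & s at every successor {w, x}.
      []~s & s fails at w, so []([]~s & s) is false at w.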